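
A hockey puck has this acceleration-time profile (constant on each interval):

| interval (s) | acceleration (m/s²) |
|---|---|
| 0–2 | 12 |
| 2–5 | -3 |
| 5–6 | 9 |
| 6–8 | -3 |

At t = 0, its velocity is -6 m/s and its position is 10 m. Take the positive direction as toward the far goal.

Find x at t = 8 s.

106 m

On each constant-a segment, Δv = aΔt and Δx = v₀Δt + ½aΔt²; chain segment to segment.
0–2 s: v starts -6 m/s; Δx = -6·2 + ½·12·2² = 12 m; v ends 18 m/s.
2–5 s: v starts 18 m/s; Δx = 18·3 + ½·-3·3² = 40.5 m; v ends 9 m/s.
5–6 s: v starts 9 m/s; Δx = 9·1 + ½·9·1² = 13.5 m; v ends 18 m/s.
6–8 s: v starts 18 m/s; Δx = 18·2 + ½·-3·2² = 30 m; v ends 12 m/s.
x(8) = 10 + Σ Δx = 106 m.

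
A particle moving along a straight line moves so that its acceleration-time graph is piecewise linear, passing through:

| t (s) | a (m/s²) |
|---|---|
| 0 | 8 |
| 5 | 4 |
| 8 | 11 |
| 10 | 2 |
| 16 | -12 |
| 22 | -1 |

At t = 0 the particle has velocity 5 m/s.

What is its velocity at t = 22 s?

Δv equals the area under the a-t graph; then v = v₀ + Δv.
0–5 s: ½(8 + 4)(5) = 30 m/s
5–8 s: ½(4 + 11)(3) = 22.5 m/s
8–10 s: ½(11 + 2)(2) = 13 m/s
10–16 s: ½(2 + -12)(6) = -30 m/s
16–22 s: ½(-12 + -1)(6) = -39 m/s
Δv = -3.5 m/s, so v(22) = 5 + (-3.5) = 1.5 m/s.

1.5 m/s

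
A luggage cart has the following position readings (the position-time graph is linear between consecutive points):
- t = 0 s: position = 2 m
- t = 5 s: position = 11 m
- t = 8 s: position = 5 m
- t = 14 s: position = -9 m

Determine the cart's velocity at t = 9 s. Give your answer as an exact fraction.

-7/3 m/s

Velocity is the slope of the x-t graph on 8–14 s: (-9 − 5)/(14 − 8) = -7/3 m/s.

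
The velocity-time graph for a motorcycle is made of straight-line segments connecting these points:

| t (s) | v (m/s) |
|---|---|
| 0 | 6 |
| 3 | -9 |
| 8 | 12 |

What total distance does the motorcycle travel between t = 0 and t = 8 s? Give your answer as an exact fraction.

Total distance travelled is ∫|v| dt — sum the magnitudes of each area piece.
0–3 s: v = 0 at t = 1.2 s; triangle areas 3.6 + 8.1 = 11.7 m
3–8 s: v = 0 at t = 36/7 s; triangle areas 135/14 + 120/7 = 375/14 m
Total distance = 1347/35 m

1347/35 m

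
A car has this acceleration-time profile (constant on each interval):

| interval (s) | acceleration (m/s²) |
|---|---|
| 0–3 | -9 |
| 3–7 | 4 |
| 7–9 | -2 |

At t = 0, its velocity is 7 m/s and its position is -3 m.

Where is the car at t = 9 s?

On each constant-a segment, Δv = aΔt and Δx = v₀Δt + ½aΔt²; chain segment to segment.
0–3 s: v starts 7 m/s; Δx = 7·3 + ½·-9·3² = -19.5 m; v ends -20 m/s.
3–7 s: v starts -20 m/s; Δx = -20·4 + ½·4·4² = -48 m; v ends -4 m/s.
7–9 s: v starts -4 m/s; Δx = -4·2 + ½·-2·2² = -12 m; v ends -8 m/s.
x(9) = -3 + Σ Δx = -82.5 m.

-82.5 m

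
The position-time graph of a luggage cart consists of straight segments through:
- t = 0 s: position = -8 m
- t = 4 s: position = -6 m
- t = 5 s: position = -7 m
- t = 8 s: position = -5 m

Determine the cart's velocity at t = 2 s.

0.5 m/s

Velocity is the slope of the x-t graph on 0–4 s: (-6 − -8)/(4 − 0) = 0.5 m/s.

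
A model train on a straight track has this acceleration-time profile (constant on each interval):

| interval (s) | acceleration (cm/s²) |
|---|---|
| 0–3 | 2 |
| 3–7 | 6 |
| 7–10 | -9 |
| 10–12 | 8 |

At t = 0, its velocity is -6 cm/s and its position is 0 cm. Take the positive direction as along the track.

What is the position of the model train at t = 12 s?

80.5 cm

On each constant-a segment, Δv = aΔt and Δx = v₀Δt + ½aΔt²; chain segment to segment.
0–3 s: v starts -6 cm/s; Δx = -6·3 + ½·2·3² = -9 cm; v ends 0 cm/s.
3–7 s: v starts 0 cm/s; Δx = 0·4 + ½·6·4² = 48 cm; v ends 24 cm/s.
7–10 s: v starts 24 cm/s; Δx = 24·3 + ½·-9·3² = 31.5 cm; v ends -3 cm/s.
10–12 s: v starts -3 cm/s; Δx = -3·2 + ½·8·2² = 10 cm; v ends 13 cm/s.
x(12) = 0 + Σ Δx = 80.5 cm.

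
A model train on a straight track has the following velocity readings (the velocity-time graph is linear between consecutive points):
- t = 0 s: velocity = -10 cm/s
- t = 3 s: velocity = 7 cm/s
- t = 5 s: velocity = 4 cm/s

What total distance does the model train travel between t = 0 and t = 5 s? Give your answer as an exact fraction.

Total distance travelled is ∫|v| dt — sum the magnitudes of each area piece.
0–3 s: v = 0 at t = 30/17 s; triangle areas 150/17 + 147/34 = 447/34 cm
3–5 s: |½(7 + 4)(2)| = 11 cm
Total distance = 821/34 cm

821/34 cm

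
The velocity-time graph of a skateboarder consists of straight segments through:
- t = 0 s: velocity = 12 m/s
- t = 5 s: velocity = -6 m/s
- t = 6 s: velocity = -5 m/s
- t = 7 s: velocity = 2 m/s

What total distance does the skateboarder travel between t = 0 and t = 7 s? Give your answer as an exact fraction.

Total distance travelled is ∫|v| dt — sum the magnitudes of each area piece.
0–5 s: v = 0 at t = 10/3 s; triangle areas 20 + 5 = 25 m
5–6 s: |½(-6 + -5)(1)| = 5.5 m
6–7 s: v = 0 at t = 47/7 s; triangle areas 25/14 + 2/7 = 29/14 m
Total distance = 228/7 m

228/7 m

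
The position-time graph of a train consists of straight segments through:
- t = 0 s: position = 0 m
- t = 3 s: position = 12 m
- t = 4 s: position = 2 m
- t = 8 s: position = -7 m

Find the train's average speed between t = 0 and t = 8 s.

3.875 m/s

Average speed = (total path length)/(elapsed time); on a piecewise-linear x-t graph the path length is Σ|Δx|.
0–3 s: |Δx| = |12 − 0| = 12 m
3–4 s: |Δx| = |2 − 12| = 10 m
4–8 s: |Δx| = |-7 − 2| = 9 m
Total path = 31 m; average speed = 31/8 = 3.875 m/s.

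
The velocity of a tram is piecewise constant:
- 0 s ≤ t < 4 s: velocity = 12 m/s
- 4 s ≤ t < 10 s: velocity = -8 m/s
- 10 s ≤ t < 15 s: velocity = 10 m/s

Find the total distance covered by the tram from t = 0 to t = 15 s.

Distance (not displacement) is the total path length: add the absolute areas under v-t.
0–4 s: |12| × 4 = 48 m
4–10 s: |-8| × 6 = 48 m
10–15 s: |10| × 5 = 50 m
Total distance = 146 m

146 m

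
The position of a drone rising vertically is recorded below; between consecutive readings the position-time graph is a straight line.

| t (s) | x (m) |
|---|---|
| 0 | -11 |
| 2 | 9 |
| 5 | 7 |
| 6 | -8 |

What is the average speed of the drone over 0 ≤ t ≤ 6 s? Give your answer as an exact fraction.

Average speed = (total path length)/(elapsed time); on a piecewise-linear x-t graph the path length is Σ|Δx|.
0–2 s: |Δx| = |9 − -11| = 20 m
2–5 s: |Δx| = |7 − 9| = 2 m
5–6 s: |Δx| = |-8 − 7| = 15 m
Total path = 37 m; average speed = 37/6 = 37/6 m/s.

37/6 m/s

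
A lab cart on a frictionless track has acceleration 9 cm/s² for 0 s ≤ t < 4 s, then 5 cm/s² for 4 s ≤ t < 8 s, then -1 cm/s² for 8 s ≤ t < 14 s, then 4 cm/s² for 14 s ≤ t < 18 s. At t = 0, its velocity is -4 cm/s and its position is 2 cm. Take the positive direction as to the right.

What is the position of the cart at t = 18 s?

On each constant-a segment, Δv = aΔt and Δx = v₀Δt + ½aΔt²; chain segment to segment.
0–4 s: v starts -4 cm/s; Δx = -4·4 + ½·9·4² = 56 cm; v ends 32 cm/s.
4–8 s: v starts 32 cm/s; Δx = 32·4 + ½·5·4² = 168 cm; v ends 52 cm/s.
8–14 s: v starts 52 cm/s; Δx = 52·6 + ½·-1·6² = 294 cm; v ends 46 cm/s.
14–18 s: v starts 46 cm/s; Δx = 46·4 + ½·4·4² = 216 cm; v ends 62 cm/s.
x(18) = 2 + Σ Δx = 736 cm.

736 cm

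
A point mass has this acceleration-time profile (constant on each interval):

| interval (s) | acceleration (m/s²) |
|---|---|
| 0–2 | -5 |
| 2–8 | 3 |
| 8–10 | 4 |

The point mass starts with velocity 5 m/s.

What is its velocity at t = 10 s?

21 m/s

Δv equals the area under the a-t graph; then v = v₀ + Δv.
0–2 s: -5 × 2 = -10 m/s
2–8 s: 3 × 6 = 18 m/s
8–10 s: 4 × 2 = 8 m/s
Δv = 16 m/s, so v(10) = 5 + (16) = 21 m/s.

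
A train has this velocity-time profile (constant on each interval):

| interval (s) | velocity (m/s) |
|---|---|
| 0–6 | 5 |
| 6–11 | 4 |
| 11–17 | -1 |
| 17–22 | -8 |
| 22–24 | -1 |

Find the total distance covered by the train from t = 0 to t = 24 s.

98 m

Total distance travelled is ∫|v| dt — sum the magnitudes of each area piece.
0–6 s: |5| × 6 = 30 m
6–11 s: |4| × 5 = 20 m
11–17 s: |-1| × 6 = 6 m
17–22 s: |-8| × 5 = 40 m
22–24 s: |-1| × 2 = 2 m
Total distance = 98 m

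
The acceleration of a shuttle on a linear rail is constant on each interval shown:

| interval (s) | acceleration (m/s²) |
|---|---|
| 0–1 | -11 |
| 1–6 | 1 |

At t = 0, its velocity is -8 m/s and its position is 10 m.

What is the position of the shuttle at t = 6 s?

On each constant-a segment, Δv = aΔt and Δx = v₀Δt + ½aΔt²; chain segment to segment.
0–1 s: v starts -8 m/s; Δx = -8·1 + ½·-11·1² = -13.5 m; v ends -19 m/s.
1–6 s: v starts -19 m/s; Δx = -19·5 + ½·1·5² = -82.5 m; v ends -14 m/s.
x(6) = 10 + Σ Δx = -86 m.

-86 m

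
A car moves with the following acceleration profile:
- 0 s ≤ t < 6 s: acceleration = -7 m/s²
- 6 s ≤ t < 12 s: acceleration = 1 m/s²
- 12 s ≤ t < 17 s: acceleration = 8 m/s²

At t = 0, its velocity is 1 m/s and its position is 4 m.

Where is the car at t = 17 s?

On each constant-a segment, Δv = aΔt and Δx = v₀Δt + ½aΔt²; chain segment to segment.
0–6 s: v starts 1 m/s; Δx = 1·6 + ½·-7·6² = -120 m; v ends -41 m/s.
6–12 s: v starts -41 m/s; Δx = -41·6 + ½·1·6² = -228 m; v ends -35 m/s.
12–17 s: v starts -35 m/s; Δx = -35·5 + ½·8·5² = -75 m; v ends 5 m/s.
x(17) = 4 + Σ Δx = -419 m.

-419 m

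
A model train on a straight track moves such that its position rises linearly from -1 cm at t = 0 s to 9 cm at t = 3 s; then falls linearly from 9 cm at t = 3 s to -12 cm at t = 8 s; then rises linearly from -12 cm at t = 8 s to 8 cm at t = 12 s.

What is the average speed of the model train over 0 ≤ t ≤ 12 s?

4.25 cm/s

Average speed = (total path length)/(elapsed time); on a piecewise-linear x-t graph the path length is Σ|Δx|.
0–3 s: |Δx| = |9 − -1| = 10 cm
3–8 s: |Δx| = |-12 − 9| = 21 cm
8–12 s: |Δx| = |8 − -12| = 20 cm
Total path = 51 cm; average speed = 51/12 = 4.25 cm/s.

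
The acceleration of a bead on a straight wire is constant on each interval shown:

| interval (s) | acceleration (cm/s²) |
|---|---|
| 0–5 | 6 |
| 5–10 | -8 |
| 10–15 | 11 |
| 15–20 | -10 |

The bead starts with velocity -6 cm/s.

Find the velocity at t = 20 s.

Δv equals the area under the a-t graph; then v = v₀ + Δv.
0–5 s: 6 × 5 = 30 cm/s
5–10 s: -8 × 5 = -40 cm/s
10–15 s: 11 × 5 = 55 cm/s
15–20 s: -10 × 5 = -50 cm/s
Δv = -5 cm/s, so v(20) = -6 + (-5) = -11 cm/s.

-11 cm/s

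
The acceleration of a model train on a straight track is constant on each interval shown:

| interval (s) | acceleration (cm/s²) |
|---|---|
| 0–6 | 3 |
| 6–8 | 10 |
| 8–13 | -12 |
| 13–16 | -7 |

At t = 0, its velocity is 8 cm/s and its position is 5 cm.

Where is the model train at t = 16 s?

On each constant-a segment, Δv = aΔt and Δx = v₀Δt + ½aΔt²; chain segment to segment.
0–6 s: v starts 8 cm/s; Δx = 8·6 + ½·3·6² = 102 cm; v ends 26 cm/s.
6–8 s: v starts 26 cm/s; Δx = 26·2 + ½·10·2² = 72 cm; v ends 46 cm/s.
8–13 s: v starts 46 cm/s; Δx = 46·5 + ½·-12·5² = 80 cm; v ends -14 cm/s.
13–16 s: v starts -14 cm/s; Δx = -14·3 + ½·-7·3² = -73.5 cm; v ends -35 cm/s.
x(16) = 5 + Σ Δx = 185.5 cm.

185.5 cm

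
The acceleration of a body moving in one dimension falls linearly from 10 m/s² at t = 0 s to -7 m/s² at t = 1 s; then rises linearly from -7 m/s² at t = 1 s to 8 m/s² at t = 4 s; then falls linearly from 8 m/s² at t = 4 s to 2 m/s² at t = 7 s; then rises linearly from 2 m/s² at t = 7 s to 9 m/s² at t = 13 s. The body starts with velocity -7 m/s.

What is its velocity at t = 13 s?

44 m/s

Δv equals the area under the a-t graph; then v = v₀ + Δv.
0–1 s: ½(10 + -7)(1) = 1.5 m/s
1–4 s: ½(-7 + 8)(3) = 1.5 m/s
4–7 s: ½(8 + 2)(3) = 15 m/s
7–13 s: ½(2 + 9)(6) = 33 m/s
Δv = 51 m/s, so v(13) = -7 + (51) = 44 m/s.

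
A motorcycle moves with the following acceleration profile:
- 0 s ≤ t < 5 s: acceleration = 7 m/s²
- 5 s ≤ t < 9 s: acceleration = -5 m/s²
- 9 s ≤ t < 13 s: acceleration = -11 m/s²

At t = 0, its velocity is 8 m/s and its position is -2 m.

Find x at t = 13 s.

On each constant-a segment, Δv = aΔt and Δx = v₀Δt + ½aΔt²; chain segment to segment.
0–5 s: v starts 8 m/s; Δx = 8·5 + ½·7·5² = 127.5 m; v ends 43 m/s.
5–9 s: v starts 43 m/s; Δx = 43·4 + ½·-5·4² = 132 m; v ends 23 m/s.
9–13 s: v starts 23 m/s; Δx = 23·4 + ½·-11·4² = 4 m; v ends -21 m/s.
x(13) = -2 + Σ Δx = 261.5 m.

261.5 m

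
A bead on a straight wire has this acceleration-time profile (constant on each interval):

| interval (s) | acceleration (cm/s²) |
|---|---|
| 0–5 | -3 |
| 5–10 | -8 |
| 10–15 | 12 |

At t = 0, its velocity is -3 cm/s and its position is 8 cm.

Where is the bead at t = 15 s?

On each constant-a segment, Δv = aΔt and Δx = v₀Δt + ½aΔt²; chain segment to segment.
0–5 s: v starts -3 cm/s; Δx = -3·5 + ½·-3·5² = -52.5 cm; v ends -18 cm/s.
5–10 s: v starts -18 cm/s; Δx = -18·5 + ½·-8·5² = -190 cm; v ends -58 cm/s.
10–15 s: v starts -58 cm/s; Δx = -58·5 + ½·12·5² = -140 cm; v ends 2 cm/s.
x(15) = 8 + Σ Δx = -374.5 cm.

-374.5 cm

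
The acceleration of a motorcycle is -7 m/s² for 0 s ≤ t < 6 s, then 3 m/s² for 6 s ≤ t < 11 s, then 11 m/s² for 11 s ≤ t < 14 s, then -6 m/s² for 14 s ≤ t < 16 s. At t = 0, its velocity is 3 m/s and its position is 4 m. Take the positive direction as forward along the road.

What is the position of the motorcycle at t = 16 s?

On each constant-a segment, Δv = aΔt and Δx = v₀Δt + ½aΔt²; chain segment to segment.
0–6 s: v starts 3 m/s; Δx = 3·6 + ½·-7·6² = -108 m; v ends -39 m/s.
6–11 s: v starts -39 m/s; Δx = -39·5 + ½·3·5² = -157.5 m; v ends -24 m/s.
11–14 s: v starts -24 m/s; Δx = -24·3 + ½·11·3² = -22.5 m; v ends 9 m/s.
14–16 s: v starts 9 m/s; Δx = 9·2 + ½·-6·2² = 6 m; v ends -3 m/s.
x(16) = 4 + Σ Δx = -278 m.

-278 m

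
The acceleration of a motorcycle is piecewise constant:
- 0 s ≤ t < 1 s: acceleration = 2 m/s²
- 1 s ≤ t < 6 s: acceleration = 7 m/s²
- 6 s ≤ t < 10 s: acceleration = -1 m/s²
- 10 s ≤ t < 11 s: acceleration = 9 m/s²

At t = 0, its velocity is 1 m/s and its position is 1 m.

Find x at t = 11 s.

288 m

On each constant-a segment, Δv = aΔt and Δx = v₀Δt + ½aΔt²; chain segment to segment.
0–1 s: v starts 1 m/s; Δx = 1·1 + ½·2·1² = 2 m; v ends 3 m/s.
1–6 s: v starts 3 m/s; Δx = 3·5 + ½·7·5² = 102.5 m; v ends 38 m/s.
6–10 s: v starts 38 m/s; Δx = 38·4 + ½·-1·4² = 144 m; v ends 34 m/s.
10–11 s: v starts 34 m/s; Δx = 34·1 + ½·9·1² = 38.5 m; v ends 43 m/s.
x(11) = 1 + Σ Δx = 288 m.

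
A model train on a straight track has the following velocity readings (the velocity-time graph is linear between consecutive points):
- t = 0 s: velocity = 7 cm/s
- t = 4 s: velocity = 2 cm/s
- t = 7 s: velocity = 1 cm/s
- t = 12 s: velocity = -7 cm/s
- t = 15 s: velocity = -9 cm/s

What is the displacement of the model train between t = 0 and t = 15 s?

-16.5 cm

Displacement is the signed area under the v-t curve.
0–4 s: ½(7 + 2)(4) = 18 cm
4–7 s: ½(2 + 1)(3) = 4.5 cm
7–12 s: ½(1 + -7)(5) = -15 cm
12–15 s: ½(-7 + -9)(3) = -24 cm
Net displacement = -16.5 cm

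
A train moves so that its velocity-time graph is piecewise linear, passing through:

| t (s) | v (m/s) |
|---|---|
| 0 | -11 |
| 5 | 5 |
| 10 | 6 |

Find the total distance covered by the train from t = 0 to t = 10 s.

50.3125 m

Total distance travelled is ∫|v| dt — sum the magnitudes of each area piece.
0–5 s: v = 0 at t = 3.4375 s; triangle areas 18.90625 + 3.90625 = 22.8125 m
5–10 s: |½(5 + 6)(5)| = 27.5 m
Total distance = 50.3125 m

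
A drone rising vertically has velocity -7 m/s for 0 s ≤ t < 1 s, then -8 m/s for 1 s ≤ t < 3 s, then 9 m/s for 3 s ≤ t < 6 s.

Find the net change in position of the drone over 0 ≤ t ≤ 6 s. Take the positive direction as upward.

Net displacement equals the area under the velocity-time graph (areas below the axis count negative).
0–1 s: -7 × 1 = -7 m
1–3 s: -8 × 2 = -16 m
3–6 s: 9 × 3 = 27 m
Net displacement = 4 m

4 m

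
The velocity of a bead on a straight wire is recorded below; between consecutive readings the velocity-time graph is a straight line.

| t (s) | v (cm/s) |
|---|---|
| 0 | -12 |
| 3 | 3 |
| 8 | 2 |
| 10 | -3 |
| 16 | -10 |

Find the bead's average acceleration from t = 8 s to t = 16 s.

-1.5 cm/s²

Average acceleration = Δv/Δt = (-10 − 2)/(16 − 8) = -1.5 cm/s².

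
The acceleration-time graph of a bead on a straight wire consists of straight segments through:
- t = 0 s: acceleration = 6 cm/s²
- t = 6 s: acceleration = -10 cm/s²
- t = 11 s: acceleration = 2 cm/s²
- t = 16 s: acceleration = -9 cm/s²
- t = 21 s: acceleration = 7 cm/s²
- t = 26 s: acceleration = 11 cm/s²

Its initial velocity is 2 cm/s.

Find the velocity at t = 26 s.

Δv equals the area under the a-t graph; then v = v₀ + Δv.
0–6 s: ½(6 + -10)(6) = -12 cm/s
6–11 s: ½(-10 + 2)(5) = -20 cm/s
11–16 s: ½(2 + -9)(5) = -17.5 cm/s
16–21 s: ½(-9 + 7)(5) = -5 cm/s
21–26 s: ½(7 + 11)(5) = 45 cm/s
Δv = -9.5 cm/s, so v(26) = 2 + (-9.5) = -7.5 cm/s.

-7.5 cm/s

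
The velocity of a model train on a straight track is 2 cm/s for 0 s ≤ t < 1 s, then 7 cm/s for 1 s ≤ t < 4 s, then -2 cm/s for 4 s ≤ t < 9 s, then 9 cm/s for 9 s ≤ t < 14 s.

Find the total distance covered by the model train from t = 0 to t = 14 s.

Total distance travelled is ∫|v| dt — sum the magnitudes of each area piece.
0–1 s: |2| × 1 = 2 cm
1–4 s: |7| × 3 = 21 cm
4–9 s: |-2| × 5 = 10 cm
9–14 s: |9| × 5 = 45 cm
Total distance = 78 cm

78 cm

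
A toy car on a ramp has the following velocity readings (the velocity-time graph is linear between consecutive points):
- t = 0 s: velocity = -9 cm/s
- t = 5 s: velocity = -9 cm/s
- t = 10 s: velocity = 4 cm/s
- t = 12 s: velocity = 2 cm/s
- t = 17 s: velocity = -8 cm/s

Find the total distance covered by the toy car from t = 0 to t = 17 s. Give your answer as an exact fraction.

2253/26 cm

Total distance travelled is ∫|v| dt — sum the magnitudes of each area piece.
0–5 s: |-9| × 5 = 45 cm
5–10 s: v = 0 at t = 110/13 s; triangle areas 405/26 + 40/13 = 485/26 cm
10–12 s: |½(4 + 2)(2)| = 6 cm
12–17 s: v = 0 at t = 13 s; triangle areas 1 + 16 = 17 cm
Total distance = 2253/26 cm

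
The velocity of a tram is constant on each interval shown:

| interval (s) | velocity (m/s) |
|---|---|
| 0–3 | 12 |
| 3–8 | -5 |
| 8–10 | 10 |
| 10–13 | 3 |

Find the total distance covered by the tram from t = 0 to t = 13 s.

Distance (not displacement) is the total path length: add the absolute areas under v-t.
0–3 s: |12| × 3 = 36 m
3–8 s: |-5| × 5 = 25 m
8–10 s: |10| × 2 = 20 m
10–13 s: |3| × 3 = 9 m
Total distance = 90 m

90 m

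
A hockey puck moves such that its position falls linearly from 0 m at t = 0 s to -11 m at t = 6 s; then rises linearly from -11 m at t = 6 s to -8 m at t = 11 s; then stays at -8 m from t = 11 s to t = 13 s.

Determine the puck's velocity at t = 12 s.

0 m/s

Velocity is the slope of the x-t graph on 11–13 s: (-8 − -8)/(13 − 11) = 0 m/s.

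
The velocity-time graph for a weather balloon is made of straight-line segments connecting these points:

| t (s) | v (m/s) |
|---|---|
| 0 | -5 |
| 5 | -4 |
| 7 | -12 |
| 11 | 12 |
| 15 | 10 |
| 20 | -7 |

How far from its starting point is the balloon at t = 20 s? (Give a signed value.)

13 m

Displacement is the signed area under the v-t curve.
0–5 s: ½(-5 + -4)(5) = -22.5 m
5–7 s: ½(-4 + -12)(2) = -16 m
7–11 s: ½(-12 + 12)(4) = 0 m
11–15 s: ½(12 + 10)(4) = 44 m
15–20 s: ½(10 + -7)(5) = 7.5 m
Net displacement = 13 m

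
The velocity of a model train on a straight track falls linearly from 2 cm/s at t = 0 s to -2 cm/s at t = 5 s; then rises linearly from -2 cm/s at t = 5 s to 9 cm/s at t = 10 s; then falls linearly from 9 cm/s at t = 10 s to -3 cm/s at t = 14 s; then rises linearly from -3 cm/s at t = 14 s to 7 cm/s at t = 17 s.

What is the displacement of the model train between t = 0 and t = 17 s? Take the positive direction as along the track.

Displacement is the signed area under the v-t curve.
0–5 s: ½(2 + -2)(5) = 0 cm
5–10 s: ½(-2 + 9)(5) = 17.5 cm
10–14 s: ½(9 + -3)(4) = 12 cm
14–17 s: ½(-3 + 7)(3) = 6 cm
Net displacement = 35.5 cm

35.5 cm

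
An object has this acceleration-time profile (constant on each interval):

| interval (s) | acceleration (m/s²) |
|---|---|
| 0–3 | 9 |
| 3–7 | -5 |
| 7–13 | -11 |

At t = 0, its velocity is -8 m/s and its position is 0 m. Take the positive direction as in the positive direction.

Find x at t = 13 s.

On each constant-a segment, Δv = aΔt and Δx = v₀Δt + ½aΔt²; chain segment to segment.
0–3 s: v starts -8 m/s; Δx = -8·3 + ½·9·3² = 16.5 m; v ends 19 m/s.
3–7 s: v starts 19 m/s; Δx = 19·4 + ½·-5·4² = 36 m; v ends -1 m/s.
7–13 s: v starts -1 m/s; Δx = -1·6 + ½·-11·6² = -204 m; v ends -67 m/s.
x(13) = 0 + Σ Δx = -151.5 m.

-151.5 m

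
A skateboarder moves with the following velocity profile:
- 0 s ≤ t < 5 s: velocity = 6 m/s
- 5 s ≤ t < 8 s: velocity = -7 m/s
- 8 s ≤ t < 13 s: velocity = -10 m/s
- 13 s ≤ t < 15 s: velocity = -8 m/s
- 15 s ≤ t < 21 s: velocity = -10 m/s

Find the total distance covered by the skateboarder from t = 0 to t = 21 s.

Distance (not displacement) is the total path length: add the absolute areas under v-t.
0–5 s: |6| × 5 = 30 m
5–8 s: |-7| × 3 = 21 m
8–13 s: |-10| × 5 = 50 m
13–15 s: |-8| × 2 = 16 m
15–21 s: |-10| × 6 = 60 m
Total distance = 177 m

177 m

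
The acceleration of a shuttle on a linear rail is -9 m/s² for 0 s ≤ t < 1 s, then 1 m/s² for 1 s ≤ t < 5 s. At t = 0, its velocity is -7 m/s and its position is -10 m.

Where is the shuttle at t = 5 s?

-77.5 m

On each constant-a segment, Δv = aΔt and Δx = v₀Δt + ½aΔt²; chain segment to segment.
0–1 s: v starts -7 m/s; Δx = -7·1 + ½·-9·1² = -11.5 m; v ends -16 m/s.
1–5 s: v starts -16 m/s; Δx = -16·4 + ½·1·4² = -56 m; v ends -12 m/s.
x(5) = -10 + Σ Δx = -77.5 m.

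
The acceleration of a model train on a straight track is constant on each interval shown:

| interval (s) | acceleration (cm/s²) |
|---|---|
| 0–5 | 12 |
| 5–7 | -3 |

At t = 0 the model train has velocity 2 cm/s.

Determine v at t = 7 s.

56 cm/s

Δv equals the area under the a-t graph; then v = v₀ + Δv.
0–5 s: 12 × 5 = 60 cm/s
5–7 s: -3 × 2 = -6 cm/s
Δv = 54 cm/s, so v(7) = 2 + (54) = 56 cm/s.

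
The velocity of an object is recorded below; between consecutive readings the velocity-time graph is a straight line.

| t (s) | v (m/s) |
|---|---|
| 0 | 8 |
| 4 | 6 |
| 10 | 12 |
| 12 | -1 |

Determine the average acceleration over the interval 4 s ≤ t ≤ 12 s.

Average acceleration = Δv/Δt = (-1 − 6)/(12 − 4) = -0.875 m/s².

-0.875 m/s²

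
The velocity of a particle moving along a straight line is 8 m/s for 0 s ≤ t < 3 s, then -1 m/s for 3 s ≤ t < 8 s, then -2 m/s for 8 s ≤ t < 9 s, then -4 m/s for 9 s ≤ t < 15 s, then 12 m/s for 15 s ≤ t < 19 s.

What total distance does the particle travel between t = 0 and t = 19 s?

Distance (not displacement) is the total path length: add the absolute areas under v-t.
0–3 s: |8| × 3 = 24 m
3–8 s: |-1| × 5 = 5 m
8–9 s: |-2| × 1 = 2 m
9–15 s: |-4| × 6 = 24 m
15–19 s: |12| × 4 = 48 m
Total distance = 103 m

103 m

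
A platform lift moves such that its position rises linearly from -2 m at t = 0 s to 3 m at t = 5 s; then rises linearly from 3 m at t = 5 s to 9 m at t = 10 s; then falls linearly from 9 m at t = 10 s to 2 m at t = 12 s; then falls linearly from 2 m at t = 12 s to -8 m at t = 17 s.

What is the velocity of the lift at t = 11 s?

-3.5 m/s

Velocity is the slope of the x-t graph on 10–12 s: (2 − 9)/(12 − 10) = -3.5 m/s.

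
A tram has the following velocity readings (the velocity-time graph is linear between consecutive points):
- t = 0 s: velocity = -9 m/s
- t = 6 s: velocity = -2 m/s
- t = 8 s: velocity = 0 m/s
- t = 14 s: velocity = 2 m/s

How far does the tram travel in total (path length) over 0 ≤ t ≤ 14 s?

Distance (not displacement) is the total path length: add the absolute areas under v-t.
0–6 s: |½(-9 + -2)(6)| = 33 m
6–8 s: |½(-2 + 0)(2)| = 2 m
8–14 s: |½(0 + 2)(6)| = 6 m
Total distance = 41 m

41 m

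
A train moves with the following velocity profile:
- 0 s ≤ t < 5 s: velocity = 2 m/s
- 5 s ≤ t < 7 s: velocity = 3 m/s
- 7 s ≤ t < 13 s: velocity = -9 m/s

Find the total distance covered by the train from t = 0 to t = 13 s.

Total distance travelled is ∫|v| dt — sum the magnitudes of each area piece.
0–5 s: |2| × 5 = 10 m
5–7 s: |3| × 2 = 6 m
7–13 s: |-9| × 6 = 54 m
Total distance = 70 m

70 m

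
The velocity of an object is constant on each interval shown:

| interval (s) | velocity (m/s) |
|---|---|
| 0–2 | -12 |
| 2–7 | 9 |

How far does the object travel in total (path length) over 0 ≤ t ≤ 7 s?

69 m

Total distance travelled is ∫|v| dt — sum the magnitudes of each area piece.
0–2 s: |-12| × 2 = 24 m
2–7 s: |9| × 5 = 45 m
Total distance = 69 m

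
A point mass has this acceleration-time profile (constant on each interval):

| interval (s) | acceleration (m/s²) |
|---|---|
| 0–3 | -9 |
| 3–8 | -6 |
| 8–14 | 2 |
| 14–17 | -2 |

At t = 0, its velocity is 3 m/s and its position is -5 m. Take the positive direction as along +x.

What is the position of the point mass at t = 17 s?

-654.5 m

On each constant-a segment, Δv = aΔt and Δx = v₀Δt + ½aΔt²; chain segment to segment.
0–3 s: v starts 3 m/s; Δx = 3·3 + ½·-9·3² = -31.5 m; v ends -24 m/s.
3–8 s: v starts -24 m/s; Δx = -24·5 + ½·-6·5² = -195 m; v ends -54 m/s.
8–14 s: v starts -54 m/s; Δx = -54·6 + ½·2·6² = -288 m; v ends -42 m/s.
14–17 s: v starts -42 m/s; Δx = -42·3 + ½·-2·3² = -135 m; v ends -48 m/s.
x(17) = -5 + Σ Δx = -654.5 m.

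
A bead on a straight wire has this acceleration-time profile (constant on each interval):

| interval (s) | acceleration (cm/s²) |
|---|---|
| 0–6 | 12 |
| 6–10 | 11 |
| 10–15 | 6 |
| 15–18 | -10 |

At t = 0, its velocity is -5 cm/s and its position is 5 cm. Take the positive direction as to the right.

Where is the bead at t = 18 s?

On each constant-a segment, Δv = aΔt and Δx = v₀Δt + ½aΔt²; chain segment to segment.
0–6 s: v starts -5 cm/s; Δx = -5·6 + ½·12·6² = 186 cm; v ends 67 cm/s.
6–10 s: v starts 67 cm/s; Δx = 67·4 + ½·11·4² = 356 cm; v ends 111 cm/s.
10–15 s: v starts 111 cm/s; Δx = 111·5 + ½·6·5² = 630 cm; v ends 141 cm/s.
15–18 s: v starts 141 cm/s; Δx = 141·3 + ½·-10·3² = 378 cm; v ends 111 cm/s.
x(18) = 5 + Σ Δx = 1555 cm.

1555 cm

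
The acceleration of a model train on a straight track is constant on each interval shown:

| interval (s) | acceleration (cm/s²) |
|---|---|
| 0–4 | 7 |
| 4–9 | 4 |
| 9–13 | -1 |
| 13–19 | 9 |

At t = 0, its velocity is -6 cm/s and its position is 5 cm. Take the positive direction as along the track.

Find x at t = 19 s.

On each constant-a segment, Δv = aΔt and Δx = v₀Δt + ½aΔt²; chain segment to segment.
0–4 s: v starts -6 cm/s; Δx = -6·4 + ½·7·4² = 32 cm; v ends 22 cm/s.
4–9 s: v starts 22 cm/s; Δx = 22·5 + ½·4·5² = 160 cm; v ends 42 cm/s.
9–13 s: v starts 42 cm/s; Δx = 42·4 + ½·-1·4² = 160 cm; v ends 38 cm/s.
13–19 s: v starts 38 cm/s; Δx = 38·6 + ½·9·6² = 390 cm; v ends 92 cm/s.
x(19) = 5 + Σ Δx = 747 cm.

747 cm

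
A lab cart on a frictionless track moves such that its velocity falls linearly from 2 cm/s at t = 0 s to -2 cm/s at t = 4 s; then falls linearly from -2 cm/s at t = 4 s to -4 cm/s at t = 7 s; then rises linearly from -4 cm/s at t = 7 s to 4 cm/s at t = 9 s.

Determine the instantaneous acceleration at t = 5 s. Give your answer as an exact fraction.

Acceleration is the slope of the v-t graph on 4–7 s: (-4 − -2)/(7 − 4) = -2/3 cm/s².

-2/3 cm/s²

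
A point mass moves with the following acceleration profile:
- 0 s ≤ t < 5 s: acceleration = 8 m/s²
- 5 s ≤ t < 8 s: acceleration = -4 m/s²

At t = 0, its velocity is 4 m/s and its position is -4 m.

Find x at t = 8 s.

230 m

On each constant-a segment, Δv = aΔt and Δx = v₀Δt + ½aΔt²; chain segment to segment.
0–5 s: v starts 4 m/s; Δx = 4·5 + ½·8·5² = 120 m; v ends 44 m/s.
5–8 s: v starts 44 m/s; Δx = 44·3 + ½·-4·3² = 114 m; v ends 32 m/s.
x(8) = -4 + Σ Δx = 230 m.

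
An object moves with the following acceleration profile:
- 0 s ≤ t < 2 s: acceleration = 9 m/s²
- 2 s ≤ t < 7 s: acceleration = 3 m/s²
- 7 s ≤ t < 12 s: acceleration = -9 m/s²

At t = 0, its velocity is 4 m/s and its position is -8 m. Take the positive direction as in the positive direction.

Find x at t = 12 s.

238 m

On each constant-a segment, Δv = aΔt and Δx = v₀Δt + ½aΔt²; chain segment to segment.
0–2 s: v starts 4 m/s; Δx = 4·2 + ½·9·2² = 26 m; v ends 22 m/s.
2–7 s: v starts 22 m/s; Δx = 22·5 + ½·3·5² = 147.5 m; v ends 37 m/s.
7–12 s: v starts 37 m/s; Δx = 37·5 + ½·-9·5² = 72.5 m; v ends -8 m/s.
x(12) = -8 + Σ Δx = 238 m.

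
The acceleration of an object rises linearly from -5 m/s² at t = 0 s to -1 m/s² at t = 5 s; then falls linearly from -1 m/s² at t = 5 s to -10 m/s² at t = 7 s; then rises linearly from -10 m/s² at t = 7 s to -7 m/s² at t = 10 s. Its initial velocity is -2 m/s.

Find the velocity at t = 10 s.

Δv equals the area under the a-t graph; then v = v₀ + Δv.
0–5 s: ½(-5 + -1)(5) = -15 m/s
5–7 s: ½(-1 + -10)(2) = -11 m/s
7–10 s: ½(-10 + -7)(3) = -25.5 m/s
Δv = -51.5 m/s, so v(10) = -2 + (-51.5) = -53.5 m/s.

-53.5 m/s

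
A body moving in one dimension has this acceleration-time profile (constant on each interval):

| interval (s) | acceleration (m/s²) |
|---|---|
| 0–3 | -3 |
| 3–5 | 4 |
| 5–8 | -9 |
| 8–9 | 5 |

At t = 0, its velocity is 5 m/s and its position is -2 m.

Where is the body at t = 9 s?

-49.5 m

On each constant-a segment, Δv = aΔt and Δx = v₀Δt + ½aΔt²; chain segment to segment.
0–3 s: v starts 5 m/s; Δx = 5·3 + ½·-3·3² = 1.5 m; v ends -4 m/s.
3–5 s: v starts -4 m/s; Δx = -4·2 + ½·4·2² = 0 m; v ends 4 m/s.
5–8 s: v starts 4 m/s; Δx = 4·3 + ½·-9·3² = -28.5 m; v ends -23 m/s.
8–9 s: v starts -23 m/s; Δx = -23·1 + ½·5·1² = -20.5 m; v ends -18 m/s.
x(9) = -2 + Σ Δx = -49.5 m.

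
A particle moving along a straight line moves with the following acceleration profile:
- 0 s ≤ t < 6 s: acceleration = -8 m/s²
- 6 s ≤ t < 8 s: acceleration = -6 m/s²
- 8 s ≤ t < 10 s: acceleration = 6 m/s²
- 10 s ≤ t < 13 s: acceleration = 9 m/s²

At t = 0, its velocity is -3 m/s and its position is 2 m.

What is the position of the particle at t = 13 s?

On each constant-a segment, Δv = aΔt and Δx = v₀Δt + ½aΔt²; chain segment to segment.
0–6 s: v starts -3 m/s; Δx = -3·6 + ½·-8·6² = -162 m; v ends -51 m/s.
6–8 s: v starts -51 m/s; Δx = -51·2 + ½·-6·2² = -114 m; v ends -63 m/s.
8–10 s: v starts -63 m/s; Δx = -63·2 + ½·6·2² = -114 m; v ends -51 m/s.
10–13 s: v starts -51 m/s; Δx = -51·3 + ½·9·3² = -112.5 m; v ends -24 m/s.
x(13) = 2 + Σ Δx = -500.5 m.

-500.5 m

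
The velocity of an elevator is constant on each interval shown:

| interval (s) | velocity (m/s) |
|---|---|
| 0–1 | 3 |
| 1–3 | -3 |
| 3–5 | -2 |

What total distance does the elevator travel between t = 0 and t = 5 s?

13 m

Distance (not displacement) is the total path length: add the absolute areas under v-t.
0–1 s: |3| × 1 = 3 m
1–3 s: |-3| × 2 = 6 m
3–5 s: |-2| × 2 = 4 m
Total distance = 13 m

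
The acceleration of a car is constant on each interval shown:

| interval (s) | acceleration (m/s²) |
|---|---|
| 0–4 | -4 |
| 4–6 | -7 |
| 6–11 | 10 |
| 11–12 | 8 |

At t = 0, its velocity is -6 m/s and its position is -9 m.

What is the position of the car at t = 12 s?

-160 m

On each constant-a segment, Δv = aΔt and Δx = v₀Δt + ½aΔt²; chain segment to segment.
0–4 s: v starts -6 m/s; Δx = -6·4 + ½·-4·4² = -56 m; v ends -22 m/s.
4–6 s: v starts -22 m/s; Δx = -22·2 + ½·-7·2² = -58 m; v ends -36 m/s.
6–11 s: v starts -36 m/s; Δx = -36·5 + ½·10·5² = -55 m; v ends 14 m/s.
11–12 s: v starts 14 m/s; Δx = 14·1 + ½·8·1² = 18 m; v ends 22 m/s.
x(12) = -9 + Σ Δx = -160 m.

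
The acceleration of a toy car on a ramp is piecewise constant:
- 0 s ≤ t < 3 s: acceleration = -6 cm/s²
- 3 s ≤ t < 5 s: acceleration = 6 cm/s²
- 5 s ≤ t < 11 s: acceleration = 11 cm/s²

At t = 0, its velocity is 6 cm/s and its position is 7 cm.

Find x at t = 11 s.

184 cm

On each constant-a segment, Δv = aΔt and Δx = v₀Δt + ½aΔt²; chain segment to segment.
0–3 s: v starts 6 cm/s; Δx = 6·3 + ½·-6·3² = -9 cm; v ends -12 cm/s.
3–5 s: v starts -12 cm/s; Δx = -12·2 + ½·6·2² = -12 cm; v ends 0 cm/s.
5–11 s: v starts 0 cm/s; Δx = 0·6 + ½·11·6² = 198 cm; v ends 66 cm/s.
x(11) = 7 + Σ Δx = 184 cm.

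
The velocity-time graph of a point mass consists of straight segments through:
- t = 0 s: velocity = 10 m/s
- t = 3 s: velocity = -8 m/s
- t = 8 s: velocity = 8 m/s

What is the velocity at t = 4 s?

-4.8 m/s

On 3–8 s the graph is linear from -8 to 8 m/s: v(4) = -8 + (8 − -8)·(4 − 3)/(8 − 3) = -4.8 m/s.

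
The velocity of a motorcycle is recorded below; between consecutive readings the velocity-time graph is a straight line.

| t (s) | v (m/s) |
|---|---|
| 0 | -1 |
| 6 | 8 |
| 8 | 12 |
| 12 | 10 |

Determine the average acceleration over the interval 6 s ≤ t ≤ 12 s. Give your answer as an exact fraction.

1/3 m/s²

Average acceleration = Δv/Δt = (10 − 8)/(12 − 6) = 1/3 m/s².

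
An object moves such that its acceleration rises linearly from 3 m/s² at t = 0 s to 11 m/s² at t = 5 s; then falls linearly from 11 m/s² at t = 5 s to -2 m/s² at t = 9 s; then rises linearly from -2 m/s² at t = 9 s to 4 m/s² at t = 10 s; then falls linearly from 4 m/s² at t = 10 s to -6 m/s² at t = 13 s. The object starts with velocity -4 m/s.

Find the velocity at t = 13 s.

Δv equals the area under the a-t graph; then v = v₀ + Δv.
0–5 s: ½(3 + 11)(5) = 35 m/s
5–9 s: ½(11 + -2)(4) = 18 m/s
9–10 s: ½(-2 + 4)(1) = 1 m/s
10–13 s: ½(4 + -6)(3) = -3 m/s
Δv = 51 m/s, so v(13) = -4 + (51) = 47 m/s.

47 m/s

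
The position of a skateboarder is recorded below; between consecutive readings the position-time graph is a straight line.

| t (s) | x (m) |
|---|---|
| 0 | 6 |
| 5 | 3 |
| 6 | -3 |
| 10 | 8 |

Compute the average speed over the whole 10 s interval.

2 m/s

Average speed = (total path length)/(elapsed time); on a piecewise-linear x-t graph the path length is Σ|Δx|.
0–5 s: |Δx| = |3 − 6| = 3 m
5–6 s: |Δx| = |-3 − 3| = 6 m
6–10 s: |Δx| = |8 − -3| = 11 m
Total path = 20 m; average speed = 20/10 = 2 m/s.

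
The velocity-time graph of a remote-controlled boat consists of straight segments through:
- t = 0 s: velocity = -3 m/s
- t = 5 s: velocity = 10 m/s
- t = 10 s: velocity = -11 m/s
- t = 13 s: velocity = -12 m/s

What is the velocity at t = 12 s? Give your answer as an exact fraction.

-35/3 m/s

On 10–13 s the graph is linear from -11 to -12 m/s: v(12) = -11 + (-12 − -11)·(12 − 10)/(13 − 10) = -35/3 m/s.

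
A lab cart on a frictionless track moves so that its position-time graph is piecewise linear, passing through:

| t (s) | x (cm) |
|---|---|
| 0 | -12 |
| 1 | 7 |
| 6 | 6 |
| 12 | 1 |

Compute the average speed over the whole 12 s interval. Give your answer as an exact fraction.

Average speed = (total path length)/(elapsed time); on a piecewise-linear x-t graph the path length is Σ|Δx|.
0–1 s: |Δx| = |7 − -12| = 19 cm
1–6 s: |Δx| = |6 − 7| = 1 cm
6–12 s: |Δx| = |1 − 6| = 5 cm
Total path = 25 cm; average speed = 25/12 = 25/12 cm/s.

25/12 cm/s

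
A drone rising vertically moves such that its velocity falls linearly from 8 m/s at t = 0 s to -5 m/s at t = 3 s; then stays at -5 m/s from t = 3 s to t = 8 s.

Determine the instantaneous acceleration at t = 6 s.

Acceleration is the slope of the v-t graph on 3–8 s: (-5 − -5)/(8 − 3) = 0 m/s².

0 m/s²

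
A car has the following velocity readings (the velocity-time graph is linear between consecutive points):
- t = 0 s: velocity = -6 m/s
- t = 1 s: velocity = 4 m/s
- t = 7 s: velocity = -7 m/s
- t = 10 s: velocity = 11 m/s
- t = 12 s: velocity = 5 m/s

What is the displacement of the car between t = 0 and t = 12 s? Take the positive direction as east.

12 m

Net displacement equals the area under the velocity-time graph (areas below the axis count negative).
0–1 s: ½(-6 + 4)(1) = -1 m
1–7 s: ½(4 + -7)(6) = -9 m
7–10 s: ½(-7 + 11)(3) = 6 m
10–12 s: ½(11 + 5)(2) = 16 m
Net displacement = 12 m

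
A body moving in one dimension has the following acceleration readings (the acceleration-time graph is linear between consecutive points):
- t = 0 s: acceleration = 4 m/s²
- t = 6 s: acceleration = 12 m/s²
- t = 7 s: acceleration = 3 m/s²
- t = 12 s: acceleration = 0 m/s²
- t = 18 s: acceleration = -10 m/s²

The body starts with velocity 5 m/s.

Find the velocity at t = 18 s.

Δv equals the area under the a-t graph; then v = v₀ + Δv.
0–6 s: ½(4 + 12)(6) = 48 m/s
6–7 s: ½(12 + 3)(1) = 7.5 m/s
7–12 s: ½(3 + 0)(5) = 7.5 m/s
12–18 s: ½(0 + -10)(6) = -30 m/s
Δv = 33 m/s, so v(18) = 5 + (33) = 38 m/s.

38 m/s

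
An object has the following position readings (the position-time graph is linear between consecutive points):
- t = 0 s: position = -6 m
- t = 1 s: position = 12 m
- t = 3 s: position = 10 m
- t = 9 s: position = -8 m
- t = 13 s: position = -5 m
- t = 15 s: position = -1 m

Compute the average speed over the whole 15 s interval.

3 m/s

Average speed = (total path length)/(elapsed time); on a piecewise-linear x-t graph the path length is Σ|Δx|.
0–1 s: |Δx| = |12 − -6| = 18 m
1–3 s: |Δx| = |10 − 12| = 2 m
3–9 s: |Δx| = |-8 − 10| = 18 m
9–13 s: |Δx| = |-5 − -8| = 3 m
13–15 s: |Δx| = |-1 − -5| = 4 m
Total path = 45 m; average speed = 45/15 = 3 m/s.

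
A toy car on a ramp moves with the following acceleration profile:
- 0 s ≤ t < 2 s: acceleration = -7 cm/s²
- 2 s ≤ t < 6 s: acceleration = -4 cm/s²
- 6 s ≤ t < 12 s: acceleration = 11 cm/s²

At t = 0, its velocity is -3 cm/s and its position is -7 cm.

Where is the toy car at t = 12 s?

-127 cm

On each constant-a segment, Δv = aΔt and Δx = v₀Δt + ½aΔt²; chain segment to segment.
0–2 s: v starts -3 cm/s; Δx = -3·2 + ½·-7·2² = -20 cm; v ends -17 cm/s.
2–6 s: v starts -17 cm/s; Δx = -17·4 + ½·-4·4² = -100 cm; v ends -33 cm/s.
6–12 s: v starts -33 cm/s; Δx = -33·6 + ½·11·6² = 0 cm; v ends 33 cm/s.
x(12) = -7 + Σ Δx = -127 cm.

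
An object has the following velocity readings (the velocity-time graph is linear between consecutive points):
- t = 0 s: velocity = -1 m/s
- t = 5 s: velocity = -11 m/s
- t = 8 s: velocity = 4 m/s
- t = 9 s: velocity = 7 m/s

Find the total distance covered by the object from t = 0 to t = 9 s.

Distance (not displacement) is the total path length: add the absolute areas under v-t.
0–5 s: |½(-1 + -11)(5)| = 30 m
5–8 s: v = 0 at t = 7.2 s; triangle areas 12.1 + 1.6 = 13.7 m
8–9 s: |½(4 + 7)(1)| = 5.5 m
Total distance = 49.2 m

49.2 m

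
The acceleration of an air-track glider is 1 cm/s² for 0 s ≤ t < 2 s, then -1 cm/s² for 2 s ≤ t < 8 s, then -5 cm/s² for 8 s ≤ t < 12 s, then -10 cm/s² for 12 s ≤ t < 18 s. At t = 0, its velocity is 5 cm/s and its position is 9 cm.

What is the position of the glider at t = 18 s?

On each constant-a segment, Δv = aΔt and Δx = v₀Δt + ½aΔt²; chain segment to segment.
0–2 s: v starts 5 cm/s; Δx = 5·2 + ½·1·2² = 12 cm; v ends 7 cm/s.
2–8 s: v starts 7 cm/s; Δx = 7·6 + ½·-1·6² = 24 cm; v ends 1 cm/s.
8–12 s: v starts 1 cm/s; Δx = 1·4 + ½·-5·4² = -36 cm; v ends -19 cm/s.
12–18 s: v starts -19 cm/s; Δx = -19·6 + ½·-10·6² = -294 cm; v ends -79 cm/s.
x(18) = 9 + Σ Δx = -285 cm.

-285 cm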